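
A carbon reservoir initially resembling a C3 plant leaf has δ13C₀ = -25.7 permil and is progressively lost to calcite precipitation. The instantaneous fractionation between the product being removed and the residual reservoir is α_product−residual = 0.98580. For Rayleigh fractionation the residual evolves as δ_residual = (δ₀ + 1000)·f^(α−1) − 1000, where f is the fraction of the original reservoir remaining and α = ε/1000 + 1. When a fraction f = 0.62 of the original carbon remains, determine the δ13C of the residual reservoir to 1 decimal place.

-19.1 permil

Rayleigh residual: δ_res = (δ₀ + 1000)·f^(α−1) − 1000
α − 1 = -0.01420
f^(α−1) = 0.62^(-0.01420) = 1.006811
δ_res = (-25.7 + 1000) × 1.006811 − 1000 = 980.936 − 1000 = -19.06 permil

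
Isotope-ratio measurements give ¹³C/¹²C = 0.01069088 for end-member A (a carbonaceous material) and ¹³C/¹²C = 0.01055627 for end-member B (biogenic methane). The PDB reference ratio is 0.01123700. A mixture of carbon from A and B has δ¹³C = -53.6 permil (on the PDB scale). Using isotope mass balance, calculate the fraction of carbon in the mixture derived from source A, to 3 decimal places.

δ_A = (0.01069088/0.01123700 − 1)×1000 = (0.951400 − 1)×1000 = -48.600 permil
δ_B = (0.01055627/0.01123700 − 1)×1000 = (0.939421 − 1)×1000 = -60.579 permil
f_A = (δ_mix − δ_B)/(δ_A − δ_B) = (-53.6 − (-60.579))/(-48.600 − (-60.579))
f_A = 6.979 / 11.979 = 0.5826

0.583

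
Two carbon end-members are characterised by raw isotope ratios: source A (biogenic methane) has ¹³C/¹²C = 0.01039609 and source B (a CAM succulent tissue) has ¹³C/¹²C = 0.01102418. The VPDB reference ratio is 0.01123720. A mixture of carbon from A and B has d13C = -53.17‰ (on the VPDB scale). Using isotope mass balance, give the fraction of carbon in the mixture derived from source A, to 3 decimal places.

0.612

δ_A = (0.01039609/0.01123720 − 1)×1000 = (0.925150 − 1)×1000 = -74.850‰
δ_B = (0.01102418/0.01123720 − 1)×1000 = (0.981043 − 1)×1000 = -18.957‰
f_A = (δ_mix − δ_B)/(δ_A − δ_B) = (-53.17 − (-18.957))/(-74.850 − (-18.957))
f_A = -34.213 / -55.894 = 0.6121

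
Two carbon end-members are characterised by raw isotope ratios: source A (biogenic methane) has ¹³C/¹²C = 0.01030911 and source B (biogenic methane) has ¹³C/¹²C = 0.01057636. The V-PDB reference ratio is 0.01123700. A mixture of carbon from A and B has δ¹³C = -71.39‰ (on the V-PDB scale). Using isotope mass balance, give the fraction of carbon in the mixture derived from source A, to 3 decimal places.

δ_A = (0.01030911/0.01123700 − 1)×1000 = (0.917425 − 1)×1000 = -82.575‰
δ_B = (0.01057636/0.01123700 − 1)×1000 = (0.941209 − 1)×1000 = -58.791‰
f_A = (δ_mix − δ_B)/(δ_A − δ_B) = (-71.39 − (-58.791))/(-82.575 − (-58.791))
f_A = -12.599 / -23.783 = 0.5297

0.530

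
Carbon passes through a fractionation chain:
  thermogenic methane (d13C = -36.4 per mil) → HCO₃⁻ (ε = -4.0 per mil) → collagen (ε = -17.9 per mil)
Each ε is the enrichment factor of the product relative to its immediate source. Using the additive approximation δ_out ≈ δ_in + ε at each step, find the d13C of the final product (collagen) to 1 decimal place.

-58.3 per mil

step 1: δ ≈ -36.4 + (-4.0) = -40.4 per mil
step 2: δ ≈ -40.4 + (-17.9) = -58.3 per mil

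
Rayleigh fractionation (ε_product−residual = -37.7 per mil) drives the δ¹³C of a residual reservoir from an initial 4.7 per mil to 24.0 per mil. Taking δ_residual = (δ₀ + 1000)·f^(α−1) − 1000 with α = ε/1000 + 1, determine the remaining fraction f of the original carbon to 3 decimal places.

α − 1 = ε/1000 = -0.0377
(δ_res + 1000)/(δ₀ + 1000) = (24.0 + 1000)/(4.7 + 1000) = 1024.0/1004.7 = 1.019210
f = 1.019210^(1/-0.0377) = exp(ln(1.019210)/-0.0377) = exp(0.01903/-0.0377)
f = exp(-0.5047) = 0.6037

0.604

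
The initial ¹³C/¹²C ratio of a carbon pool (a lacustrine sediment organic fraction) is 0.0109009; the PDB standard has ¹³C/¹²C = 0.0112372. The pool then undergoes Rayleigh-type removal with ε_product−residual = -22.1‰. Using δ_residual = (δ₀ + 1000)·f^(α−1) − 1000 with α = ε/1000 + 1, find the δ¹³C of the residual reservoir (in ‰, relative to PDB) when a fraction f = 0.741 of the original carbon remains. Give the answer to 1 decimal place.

-23.5‰

δ₀ = (0.0109009/0.0112372 − 1)×1000 = (0.970073 − 1)×1000 = -29.927‰
α − 1 = ε/1000 = -0.0221
f^(α−1) = 0.741^(-0.0221) = 1.006647
δ_res = (-29.927 + 1000) × 1.006647 − 1000 = 976.520 − 1000 = -23.48‰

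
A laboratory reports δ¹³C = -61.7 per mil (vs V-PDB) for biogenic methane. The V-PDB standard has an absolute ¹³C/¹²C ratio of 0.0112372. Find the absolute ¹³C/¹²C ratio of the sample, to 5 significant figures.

0.010544

R_sample = R_standard × (δ¹³C/1000 + 1)
R_sample = 0.0112372 × (-61.7/1000 + 1) = 0.0112372 × 0.938300
R_sample = 0.0105439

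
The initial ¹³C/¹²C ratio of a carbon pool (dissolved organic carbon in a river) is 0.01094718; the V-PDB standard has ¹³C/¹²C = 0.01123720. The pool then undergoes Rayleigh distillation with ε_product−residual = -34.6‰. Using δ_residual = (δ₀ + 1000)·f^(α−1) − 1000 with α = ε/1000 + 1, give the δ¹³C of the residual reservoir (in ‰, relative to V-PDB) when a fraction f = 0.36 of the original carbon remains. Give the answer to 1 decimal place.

9.2‰

δ₀ = (0.01094718/0.01123720 − 1)×1000 = (0.974191 − 1)×1000 = -25.809‰
α − 1 = ε/1000 = -0.0346
f^(α−1) = 0.36^(-0.0346) = 1.035981
δ_res = (-25.809 + 1000) × 1.035981 − 1000 = 1009.244 − 1000 = 9.24‰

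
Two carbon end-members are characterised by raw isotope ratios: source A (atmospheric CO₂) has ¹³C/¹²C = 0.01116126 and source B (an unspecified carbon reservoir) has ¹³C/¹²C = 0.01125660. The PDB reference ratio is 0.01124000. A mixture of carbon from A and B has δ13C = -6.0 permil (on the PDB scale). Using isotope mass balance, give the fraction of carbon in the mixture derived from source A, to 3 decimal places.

0.881

δ_A = (0.01116126/0.01124000 − 1)×1000 = (0.992995 − 1)×1000 = -7.005 permil
δ_B = (0.01125660/0.01124000 − 1)×1000 = (1.001477 − 1)×1000 = 1.477 permil
f_A = (δ_mix − δ_B)/(δ_A − δ_B) = (-6.0 − (1.477))/(-7.005 − (1.477))
f_A = -7.477 / -8.482 = 0.8815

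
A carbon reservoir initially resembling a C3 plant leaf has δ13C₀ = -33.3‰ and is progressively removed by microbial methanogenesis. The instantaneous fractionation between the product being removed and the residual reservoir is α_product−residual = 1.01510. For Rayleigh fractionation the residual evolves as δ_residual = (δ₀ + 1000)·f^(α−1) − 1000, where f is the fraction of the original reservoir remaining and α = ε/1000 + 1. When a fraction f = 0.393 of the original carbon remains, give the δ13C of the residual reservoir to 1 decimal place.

-46.8‰

Rayleigh residual: δ_res = (δ₀ + 1000)·f^(α−1) − 1000
α − 1 = 0.01510
f^(α−1) = 0.393^(0.01510) = 0.985996
δ_res = (-33.3 + 1000) × 0.985996 − 1000 = 953.163 − 1000 = -46.84‰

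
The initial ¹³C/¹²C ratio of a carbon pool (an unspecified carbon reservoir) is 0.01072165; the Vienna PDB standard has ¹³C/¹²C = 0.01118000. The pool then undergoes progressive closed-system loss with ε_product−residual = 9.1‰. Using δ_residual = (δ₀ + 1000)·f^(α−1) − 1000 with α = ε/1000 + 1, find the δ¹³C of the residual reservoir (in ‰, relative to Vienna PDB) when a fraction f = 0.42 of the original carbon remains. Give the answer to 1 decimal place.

δ₀ = (0.01072165/0.01118000 − 1)×1000 = (0.959003 − 1)×1000 = -40.997‰
α − 1 = ε/1000 = 0.0091
f^(α−1) = 0.42^(0.0091) = 0.992137
δ_res = (-40.997 + 1000) × 0.992137 − 1000 = 951.462 − 1000 = -48.54‰

-48.5‰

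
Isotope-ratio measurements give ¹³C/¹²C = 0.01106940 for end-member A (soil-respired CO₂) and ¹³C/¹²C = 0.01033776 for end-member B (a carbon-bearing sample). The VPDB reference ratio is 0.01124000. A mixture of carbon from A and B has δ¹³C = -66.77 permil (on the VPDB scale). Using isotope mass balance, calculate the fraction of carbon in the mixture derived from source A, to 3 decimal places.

0.207

δ_A = (0.01106940/0.01124000 − 1)×1000 = (0.984822 − 1)×1000 = -15.178 permil
δ_B = (0.01033776/0.01124000 − 1)×1000 = (0.919730 − 1)×1000 = -80.270 permil
f_A = (δ_mix − δ_B)/(δ_A − δ_B) = (-66.77 − (-80.270))/(-15.178 − (-80.270))
f_A = 13.500 / 65.093 = 0.2074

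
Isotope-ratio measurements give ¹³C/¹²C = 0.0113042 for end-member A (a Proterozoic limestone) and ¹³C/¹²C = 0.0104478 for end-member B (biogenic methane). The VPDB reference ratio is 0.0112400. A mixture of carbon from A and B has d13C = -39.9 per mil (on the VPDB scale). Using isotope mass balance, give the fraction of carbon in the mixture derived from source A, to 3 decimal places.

0.401

δ_A = (0.0113042/0.0112400 − 1)×1000 = (1.005712 − 1)×1000 = 5.712 per mil
δ_B = (0.0104478/0.0112400 − 1)×1000 = (0.929520 − 1)×1000 = -70.480 per mil
f_A = (δ_mix − δ_B)/(δ_A − δ_B) = (-39.9 − (-70.480))/(5.712 − (-70.480))
f_A = 30.580 / 76.192 = 0.4014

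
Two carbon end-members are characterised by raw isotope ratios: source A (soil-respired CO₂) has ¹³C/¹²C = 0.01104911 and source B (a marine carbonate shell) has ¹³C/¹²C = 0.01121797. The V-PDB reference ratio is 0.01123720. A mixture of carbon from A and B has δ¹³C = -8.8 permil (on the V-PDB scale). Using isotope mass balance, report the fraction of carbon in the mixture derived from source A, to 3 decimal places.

δ_A = (0.01104911/0.01123720 − 1)×1000 = (0.983262 − 1)×1000 = -16.738 permil
δ_B = (0.01121797/0.01123720 − 1)×1000 = (0.998289 − 1)×1000 = -1.711 permil
f_A = (δ_mix − δ_B)/(δ_A − δ_B) = (-8.8 − (-1.711))/(-16.738 − (-1.711))
f_A = -7.089 / -15.027 = 0.4717

0.472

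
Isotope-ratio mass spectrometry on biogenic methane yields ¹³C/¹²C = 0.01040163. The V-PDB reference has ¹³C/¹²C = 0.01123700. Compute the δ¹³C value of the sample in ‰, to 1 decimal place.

-74.3‰

δ¹³C = (R_sample / R_standard − 1) × 1000
R_sample / R_standard = 0.01040163 / 0.01123700 = 0.925659
δ¹³C = (0.925659 − 1) × 1000 = -74.34‰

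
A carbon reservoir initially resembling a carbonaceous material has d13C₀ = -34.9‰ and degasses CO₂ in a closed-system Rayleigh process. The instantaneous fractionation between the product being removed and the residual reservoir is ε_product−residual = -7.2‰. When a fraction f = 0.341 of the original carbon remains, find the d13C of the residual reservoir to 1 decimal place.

Rayleigh residual: δ_res = (δ₀ + 1000)·f^(α−1) − 1000
α = ε/1000 + 1 = 0.99280, so α − 1 = -0.00720
f^(α−1) = 0.341^(-0.00720) = 1.007776
δ_res = (-34.9 + 1000) × 1.007776 − 1000 = 972.605 − 1000 = -27.40‰

-27.4‰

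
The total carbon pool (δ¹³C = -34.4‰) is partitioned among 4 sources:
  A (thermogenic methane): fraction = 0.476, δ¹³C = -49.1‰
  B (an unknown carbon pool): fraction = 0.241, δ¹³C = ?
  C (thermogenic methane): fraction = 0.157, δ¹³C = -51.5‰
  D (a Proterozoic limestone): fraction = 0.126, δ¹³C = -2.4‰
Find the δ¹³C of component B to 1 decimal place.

-11.0‰

Isotope mass balance: δ_bulk = Σ fᵢ·δᵢ.
-34.4 = 0.476×(-49.1) + 0.241×δ_B + 0.157×(-51.5) + 0.126×(-2.4)
0.241·δ_B = -34.4 − (-31.759) = -2.640
δ_B = -2.640 / 0.241 = -10.96‰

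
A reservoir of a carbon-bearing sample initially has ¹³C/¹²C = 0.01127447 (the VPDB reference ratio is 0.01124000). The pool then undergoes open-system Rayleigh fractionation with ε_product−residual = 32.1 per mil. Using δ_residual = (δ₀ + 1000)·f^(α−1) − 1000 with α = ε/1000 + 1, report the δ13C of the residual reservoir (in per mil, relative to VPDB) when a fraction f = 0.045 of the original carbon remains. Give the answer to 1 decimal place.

δ₀ = (0.01127447/0.01124000 − 1)×1000 = (1.003067 − 1)×1000 = 3.067 per mil
α − 1 = ε/1000 = 0.0321
f^(α−1) = 0.045^(0.0321) = 0.905249
δ_res = (3.067 + 1000) × 0.905249 − 1000 = 908.025 − 1000 = -91.97 per mil

-92.0 per mil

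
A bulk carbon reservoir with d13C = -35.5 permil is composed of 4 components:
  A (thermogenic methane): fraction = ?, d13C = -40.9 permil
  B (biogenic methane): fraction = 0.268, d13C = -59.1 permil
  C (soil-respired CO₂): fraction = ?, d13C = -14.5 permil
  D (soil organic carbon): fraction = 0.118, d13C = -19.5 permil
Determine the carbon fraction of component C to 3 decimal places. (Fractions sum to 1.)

0.294

Let f_C and f_A be the unknown fractions; fractions sum to 1 so f_C + f_A = 0.614.
Mass balance: Σ fᵢ·δᵢ = δ_bulk ⇒ f_C·(-14.5) + f_A·(-40.9) = -35.5 − (-18.140) = -17.360
Substitute f_A = 0.614 − f_C:
f_C·(-14.5 − -40.9) = -17.360 − 0.614×(-40.9) = 7.752
f_C = 7.752 / 26.4 = 0.2937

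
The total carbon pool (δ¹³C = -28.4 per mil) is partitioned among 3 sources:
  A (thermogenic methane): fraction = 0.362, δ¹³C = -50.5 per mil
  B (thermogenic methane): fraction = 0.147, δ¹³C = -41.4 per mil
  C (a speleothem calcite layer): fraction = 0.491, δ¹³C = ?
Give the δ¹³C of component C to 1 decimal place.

-8.2 per mil

Isotope mass balance: δ_bulk = Σ fᵢ·δᵢ.
-28.4 = 0.362×(-50.5) + 0.147×(-41.4) + 0.491×δ_C
0.491·δ_C = -28.4 − (-24.367) = -4.033
δ_C = -4.033 / 0.491 = -8.21 per mil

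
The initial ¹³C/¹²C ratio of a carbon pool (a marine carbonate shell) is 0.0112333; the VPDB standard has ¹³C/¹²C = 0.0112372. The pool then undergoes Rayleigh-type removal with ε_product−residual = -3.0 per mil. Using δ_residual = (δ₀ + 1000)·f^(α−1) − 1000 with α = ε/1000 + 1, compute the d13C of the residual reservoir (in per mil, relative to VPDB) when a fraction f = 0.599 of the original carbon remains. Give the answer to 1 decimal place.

1.2 per mil

δ₀ = (0.0112333/0.0112372 − 1)×1000 = (0.999653 − 1)×1000 = -0.347 per mil
α − 1 = ε/1000 = -0.0030
f^(α−1) = 0.599^(-0.0030) = 1.001539
δ_res = (-0.347 + 1000) × 1.001539 − 1000 = 1001.191 − 1000 = 1.19 per mil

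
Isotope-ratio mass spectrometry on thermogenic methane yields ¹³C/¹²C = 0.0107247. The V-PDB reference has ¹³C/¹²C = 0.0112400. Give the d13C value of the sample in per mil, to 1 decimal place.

-45.8 per mil

d13C = (R_sample / R_standard − 1) × 1000
R_sample / R_standard = 0.0107247 / 0.0112400 = 0.954155
d13C = (0.954155 − 1) × 1000 = -45.85 per mil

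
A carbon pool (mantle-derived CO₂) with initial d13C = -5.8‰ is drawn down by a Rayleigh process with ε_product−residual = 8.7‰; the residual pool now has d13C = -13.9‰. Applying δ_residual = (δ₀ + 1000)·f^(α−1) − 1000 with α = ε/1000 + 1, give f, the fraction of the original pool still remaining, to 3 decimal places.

α − 1 = ε/1000 = 0.0087
(δ_res + 1000)/(δ₀ + 1000) = (-13.9 + 1000)/(-5.8 + 1000) = 986.1/994.2 = 0.991853
f = 0.991853^(1/0.0087) = exp(ln(0.991853)/0.0087) = exp(-0.00818/0.0087)
f = exp(-0.9403) = 0.3905

0.391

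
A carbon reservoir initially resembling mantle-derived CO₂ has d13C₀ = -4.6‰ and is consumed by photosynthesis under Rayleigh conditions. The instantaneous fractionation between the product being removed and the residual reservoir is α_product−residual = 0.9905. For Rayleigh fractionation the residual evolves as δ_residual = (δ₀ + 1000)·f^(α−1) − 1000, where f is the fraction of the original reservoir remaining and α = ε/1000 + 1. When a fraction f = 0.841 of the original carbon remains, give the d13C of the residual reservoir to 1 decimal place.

Rayleigh residual: δ_res = (δ₀ + 1000)·f^(α−1) − 1000
α − 1 = -0.00950
f^(α−1) = 0.841^(-0.00950) = 1.001646
δ_res = (-4.6 + 1000) × 1.001646 − 1000 = 997.039 − 1000 = -2.96‰

-3.0‰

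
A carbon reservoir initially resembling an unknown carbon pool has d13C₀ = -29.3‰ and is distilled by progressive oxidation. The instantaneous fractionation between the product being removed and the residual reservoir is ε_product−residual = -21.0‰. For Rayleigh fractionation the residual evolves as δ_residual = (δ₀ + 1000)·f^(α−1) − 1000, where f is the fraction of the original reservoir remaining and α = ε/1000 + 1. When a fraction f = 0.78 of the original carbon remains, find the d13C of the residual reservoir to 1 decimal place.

Rayleigh residual: δ_res = (δ₀ + 1000)·f^(α−1) − 1000
α = ε/1000 + 1 = 0.97900, so α − 1 = -0.02100
f^(α−1) = 0.78^(-0.02100) = 1.005231
δ_res = (-29.3 + 1000) × 1.005231 − 1000 = 975.778 − 1000 = -24.22‰

-24.2‰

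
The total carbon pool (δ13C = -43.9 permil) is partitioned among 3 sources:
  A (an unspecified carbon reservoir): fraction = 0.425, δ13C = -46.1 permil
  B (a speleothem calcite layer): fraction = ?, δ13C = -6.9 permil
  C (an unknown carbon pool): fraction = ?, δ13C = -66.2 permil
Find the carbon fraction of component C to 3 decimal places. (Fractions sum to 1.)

Let f_C and f_B be the unknown fractions; fractions sum to 1 so f_C + f_B = 0.575.
Mass balance: Σ fᵢ·δᵢ = δ_bulk ⇒ f_C·(-66.2) + f_B·(-6.9) = -43.9 − (-19.593) = -24.307
Substitute f_B = 0.575 − f_C:
f_C·(-66.2 − -6.9) = -24.307 − 0.575×(-6.9) = -20.340
f_C = -20.340 / -59.3 = 0.3430

0.343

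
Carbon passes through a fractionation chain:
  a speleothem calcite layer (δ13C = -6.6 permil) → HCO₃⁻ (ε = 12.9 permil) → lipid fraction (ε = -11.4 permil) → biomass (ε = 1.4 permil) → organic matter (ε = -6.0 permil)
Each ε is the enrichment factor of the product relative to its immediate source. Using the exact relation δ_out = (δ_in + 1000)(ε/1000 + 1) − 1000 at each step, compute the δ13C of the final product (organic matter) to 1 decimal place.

step 1: δ = (-6.60 + 1000)·(12.9/1000 + 1) − 1000 = 6.21 permil
step 2: δ = (6.21 + 1000)·(-11.4/1000 + 1) − 1000 = -5.26 permil
step 3: δ = (-5.26 + 1000)·(1.4/1000 + 1) − 1000 = -3.86 permil
step 4: δ = (-3.86 + 1000)·(-6.0/1000 + 1) − 1000 = -9.84 permil

-9.8 permil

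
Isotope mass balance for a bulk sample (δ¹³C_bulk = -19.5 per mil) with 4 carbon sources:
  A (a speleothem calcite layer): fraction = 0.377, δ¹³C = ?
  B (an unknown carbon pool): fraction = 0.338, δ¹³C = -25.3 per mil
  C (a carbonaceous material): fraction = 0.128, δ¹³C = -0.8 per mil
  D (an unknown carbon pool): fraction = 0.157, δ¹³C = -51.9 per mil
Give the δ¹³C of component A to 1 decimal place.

-7.2 per mil

Isotope mass balance: δ_bulk = Σ fᵢ·δᵢ.
-19.5 = 0.377×δ_A + 0.338×(-25.3) + 0.128×(-0.8) + 0.157×(-51.9)
0.377·δ_A = -19.5 − (-16.802) = -2.698
δ_A = -2.698 / 0.377 = -7.16 per mil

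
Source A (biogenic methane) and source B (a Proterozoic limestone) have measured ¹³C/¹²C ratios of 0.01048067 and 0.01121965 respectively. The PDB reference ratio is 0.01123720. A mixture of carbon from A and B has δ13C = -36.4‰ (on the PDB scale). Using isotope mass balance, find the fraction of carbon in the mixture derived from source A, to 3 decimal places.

δ_A = (0.01048067/0.01123720 − 1)×1000 = (0.932676 − 1)×1000 = -67.324‰
δ_B = (0.01121965/0.01123720 − 1)×1000 = (0.998438 − 1)×1000 = -1.562‰
f_A = (δ_mix − δ_B)/(δ_A − δ_B) = (-36.4 − (-1.562))/(-67.324 − (-1.562))
f_A = -34.838 / -65.762 = 0.5298

0.530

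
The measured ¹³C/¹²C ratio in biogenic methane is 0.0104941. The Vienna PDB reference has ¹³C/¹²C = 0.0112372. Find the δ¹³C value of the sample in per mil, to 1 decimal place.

-66.1 per mil

δ¹³C = (R_sample / R_standard − 1) × 1000
R_sample / R_standard = 0.0104941 / 0.0112372 = 0.933871
δ¹³C = (0.933871 − 1) × 1000 = -66.13 per mil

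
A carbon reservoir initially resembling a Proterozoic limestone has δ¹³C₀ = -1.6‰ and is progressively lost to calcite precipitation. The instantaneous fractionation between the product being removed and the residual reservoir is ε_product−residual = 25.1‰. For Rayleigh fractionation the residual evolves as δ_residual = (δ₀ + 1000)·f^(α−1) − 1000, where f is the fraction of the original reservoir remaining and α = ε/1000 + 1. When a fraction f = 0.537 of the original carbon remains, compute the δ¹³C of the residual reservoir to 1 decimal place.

Rayleigh residual: δ_res = (δ₀ + 1000)·f^(α−1) − 1000
α = ε/1000 + 1 = 1.02510, so α − 1 = 0.02510
f^(α−1) = 0.537^(0.02510) = 0.984515
δ_res = (-1.6 + 1000) × 0.984515 − 1000 = 982.940 − 1000 = -17.06‰

-17.1‰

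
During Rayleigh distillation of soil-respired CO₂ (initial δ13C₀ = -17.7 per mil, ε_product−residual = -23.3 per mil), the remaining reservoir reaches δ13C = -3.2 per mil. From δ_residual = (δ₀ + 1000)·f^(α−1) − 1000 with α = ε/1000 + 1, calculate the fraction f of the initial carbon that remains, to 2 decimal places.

α − 1 = ε/1000 = -0.0233
(δ_res + 1000)/(δ₀ + 1000) = (-3.2 + 1000)/(-17.7 + 1000) = 996.8/982.3 = 1.014761
f = 1.014761^(1/-0.0233) = exp(ln(1.014761)/-0.0233) = exp(0.01465/-0.0233)
f = exp(-0.6289) = 0.5332

0.53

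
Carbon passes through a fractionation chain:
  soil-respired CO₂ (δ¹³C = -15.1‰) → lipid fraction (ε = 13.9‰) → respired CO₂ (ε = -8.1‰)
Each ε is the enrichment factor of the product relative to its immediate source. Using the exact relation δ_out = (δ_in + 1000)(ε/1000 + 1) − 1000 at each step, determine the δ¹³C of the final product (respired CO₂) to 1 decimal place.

-9.5‰

step 1: δ = (-15.10 + 1000)·(13.9/1000 + 1) − 1000 = -1.41‰
step 2: δ = (-1.41 + 1000)·(-8.1/1000 + 1) − 1000 = -9.50‰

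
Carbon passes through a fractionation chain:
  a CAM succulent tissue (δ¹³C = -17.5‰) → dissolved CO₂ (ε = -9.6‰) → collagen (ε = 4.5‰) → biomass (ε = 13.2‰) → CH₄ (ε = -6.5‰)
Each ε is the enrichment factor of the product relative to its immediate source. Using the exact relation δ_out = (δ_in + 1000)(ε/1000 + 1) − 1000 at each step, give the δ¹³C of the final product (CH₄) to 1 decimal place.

-16.1‰

step 1: δ = (-17.50 + 1000)·(-9.6/1000 + 1) − 1000 = -26.93‰
step 2: δ = (-26.93 + 1000)·(4.5/1000 + 1) − 1000 = -22.55‰
step 3: δ = (-22.55 + 1000)·(13.2/1000 + 1) − 1000 = -9.65‰
step 4: δ = (-9.65 + 1000)·(-6.5/1000 + 1) − 1000 = -16.09‰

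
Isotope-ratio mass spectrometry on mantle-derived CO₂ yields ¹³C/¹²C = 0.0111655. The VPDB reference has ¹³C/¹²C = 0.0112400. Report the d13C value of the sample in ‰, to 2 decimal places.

-6.63‰

d13C = (R_sample / R_standard − 1) × 1000
R_sample / R_standard = 0.0111655 / 0.0112400 = 0.993372
d13C = (0.993372 − 1) × 1000 = -6.628‰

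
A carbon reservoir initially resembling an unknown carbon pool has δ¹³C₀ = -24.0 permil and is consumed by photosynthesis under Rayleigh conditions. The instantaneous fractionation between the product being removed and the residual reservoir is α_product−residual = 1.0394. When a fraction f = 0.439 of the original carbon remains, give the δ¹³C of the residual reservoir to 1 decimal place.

Rayleigh residual: δ_res = (δ₀ + 1000)·f^(α−1) − 1000
α − 1 = 0.03940
f^(α−1) = 0.439^(0.03940) = 0.968084
δ_res = (-24.0 + 1000) × 0.968084 − 1000 = 944.850 − 1000 = -55.15 permil

-55.1 permil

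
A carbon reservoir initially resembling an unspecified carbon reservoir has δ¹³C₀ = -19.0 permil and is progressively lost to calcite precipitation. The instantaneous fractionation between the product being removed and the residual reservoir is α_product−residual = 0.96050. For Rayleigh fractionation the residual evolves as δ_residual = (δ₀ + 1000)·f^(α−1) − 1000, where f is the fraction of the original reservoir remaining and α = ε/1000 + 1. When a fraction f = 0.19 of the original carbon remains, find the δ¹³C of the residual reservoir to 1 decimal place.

Rayleigh residual: δ_res = (δ₀ + 1000)·f^(α−1) − 1000
α − 1 = -0.03950
f^(α−1) = 0.19^(-0.03950) = 1.067798
δ_res = (-19.0 + 1000) × 1.067798 − 1000 = 1047.510 − 1000 = 47.51 permil

47.5 permil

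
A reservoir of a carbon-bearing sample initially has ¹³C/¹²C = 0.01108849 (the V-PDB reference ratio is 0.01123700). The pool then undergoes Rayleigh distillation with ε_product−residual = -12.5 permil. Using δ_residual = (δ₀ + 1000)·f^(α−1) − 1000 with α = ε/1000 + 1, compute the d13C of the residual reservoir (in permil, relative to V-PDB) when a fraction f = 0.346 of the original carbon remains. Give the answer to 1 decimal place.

0.0 permil

δ₀ = (0.01108849/0.01123700 − 1)×1000 = (0.986784 − 1)×1000 = -13.216 permil
α − 1 = ε/1000 = -0.0125
f^(α−1) = 0.346^(-0.0125) = 1.013355
δ_res = (-13.216 + 1000) × 1.013355 − 1000 = 999.962 − 1000 = -0.04 permil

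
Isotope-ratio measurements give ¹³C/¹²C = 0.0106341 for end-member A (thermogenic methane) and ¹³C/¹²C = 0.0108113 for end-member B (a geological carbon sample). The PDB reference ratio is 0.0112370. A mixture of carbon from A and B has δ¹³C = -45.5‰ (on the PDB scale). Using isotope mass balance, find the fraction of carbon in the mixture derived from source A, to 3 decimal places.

0.483

δ_A = (0.0106341/0.0112370 − 1)×1000 = (0.946347 − 1)×1000 = -53.653‰
δ_B = (0.0108113/0.0112370 − 1)×1000 = (0.962116 − 1)×1000 = -37.884‰
f_A = (δ_mix − δ_B)/(δ_A − δ_B) = (-45.5 − (-37.884))/(-53.653 − (-37.884))
f_A = -7.616 / -15.769 = 0.4830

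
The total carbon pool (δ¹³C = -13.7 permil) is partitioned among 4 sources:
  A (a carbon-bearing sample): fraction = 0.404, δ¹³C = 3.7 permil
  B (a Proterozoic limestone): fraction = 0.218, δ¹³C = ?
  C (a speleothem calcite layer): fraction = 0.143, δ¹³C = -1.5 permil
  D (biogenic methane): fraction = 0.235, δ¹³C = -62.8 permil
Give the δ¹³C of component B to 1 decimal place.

-1.0 permil

Isotope mass balance: δ_bulk = Σ fᵢ·δᵢ.
-13.7 = 0.404×(3.7) + 0.218×δ_B + 0.143×(-1.5) + 0.235×(-62.8)
0.218·δ_B = -13.7 − (-13.478) = -0.222
δ_B = -0.222 / 0.218 = -1.02 permil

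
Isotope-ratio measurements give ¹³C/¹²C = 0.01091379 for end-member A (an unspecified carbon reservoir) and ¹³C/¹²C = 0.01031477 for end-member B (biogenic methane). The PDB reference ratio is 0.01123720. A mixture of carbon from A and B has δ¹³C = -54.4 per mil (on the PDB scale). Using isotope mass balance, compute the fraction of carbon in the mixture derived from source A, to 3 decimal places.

δ_A = (0.01091379/0.01123720 − 1)×1000 = (0.971220 − 1)×1000 = -28.780 per mil
δ_B = (0.01031477/0.01123720 − 1)×1000 = (0.917913 − 1)×1000 = -82.087 per mil
f_A = (δ_mix − δ_B)/(δ_A − δ_B) = (-54.4 − (-82.087))/(-28.780 − (-82.087))
f_A = 27.687 / 53.307 = 0.5194

0.519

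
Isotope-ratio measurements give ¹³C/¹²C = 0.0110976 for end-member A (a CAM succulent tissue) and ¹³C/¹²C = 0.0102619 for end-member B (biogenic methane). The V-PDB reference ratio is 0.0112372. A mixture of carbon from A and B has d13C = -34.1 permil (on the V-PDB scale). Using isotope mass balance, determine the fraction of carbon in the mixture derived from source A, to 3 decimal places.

0.709

δ_A = (0.0110976/0.0112372 − 1)×1000 = (0.987577 − 1)×1000 = -12.423 permil
δ_B = (0.0102619/0.0112372 − 1)×1000 = (0.913208 − 1)×1000 = -86.792 permil
f_A = (δ_mix − δ_B)/(δ_A − δ_B) = (-34.1 − (-86.792))/(-12.423 − (-86.792))
f_A = 52.692 / 74.369 = 0.7085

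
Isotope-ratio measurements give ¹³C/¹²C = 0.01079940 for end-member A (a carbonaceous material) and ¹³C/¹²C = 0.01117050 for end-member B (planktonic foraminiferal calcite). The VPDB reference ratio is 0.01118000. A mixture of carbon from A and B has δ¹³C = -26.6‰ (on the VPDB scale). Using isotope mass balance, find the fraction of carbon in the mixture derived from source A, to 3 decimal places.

δ_A = (0.01079940/0.01118000 − 1)×1000 = (0.965957 − 1)×1000 = -34.043‰
δ_B = (0.01117050/0.01118000 − 1)×1000 = (0.999150 − 1)×1000 = -0.850‰
f_A = (δ_mix − δ_B)/(δ_A − δ_B) = (-26.6 − (-0.850))/(-34.043 − (-0.850))
f_A = -25.750 / -33.193 = 0.7758

0.776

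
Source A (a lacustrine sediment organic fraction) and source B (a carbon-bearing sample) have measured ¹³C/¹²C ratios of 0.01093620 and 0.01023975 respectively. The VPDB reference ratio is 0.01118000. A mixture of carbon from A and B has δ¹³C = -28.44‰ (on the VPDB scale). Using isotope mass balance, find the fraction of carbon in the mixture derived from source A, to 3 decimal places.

δ_A = (0.01093620/0.01118000 − 1)×1000 = (0.978193 − 1)×1000 = -21.807‰
δ_B = (0.01023975/0.01118000 − 1)×1000 = (0.915899 − 1)×1000 = -84.101‰
f_A = (δ_mix − δ_B)/(δ_A − δ_B) = (-28.44 − (-84.101))/(-21.807 − (-84.101))
f_A = 55.661 / 62.294 = 0.8935

0.894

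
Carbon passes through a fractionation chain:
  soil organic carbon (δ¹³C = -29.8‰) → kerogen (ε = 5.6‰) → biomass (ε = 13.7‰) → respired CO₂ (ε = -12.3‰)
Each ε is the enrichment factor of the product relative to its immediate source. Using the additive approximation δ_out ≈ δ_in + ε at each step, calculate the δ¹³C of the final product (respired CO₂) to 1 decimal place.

-22.8‰

step 1: δ ≈ -29.8 + (5.6) = -24.2‰
step 2: δ ≈ -24.2 + (13.7) = -10.5‰
step 3: δ ≈ -10.5 + (-12.3) = -22.8‰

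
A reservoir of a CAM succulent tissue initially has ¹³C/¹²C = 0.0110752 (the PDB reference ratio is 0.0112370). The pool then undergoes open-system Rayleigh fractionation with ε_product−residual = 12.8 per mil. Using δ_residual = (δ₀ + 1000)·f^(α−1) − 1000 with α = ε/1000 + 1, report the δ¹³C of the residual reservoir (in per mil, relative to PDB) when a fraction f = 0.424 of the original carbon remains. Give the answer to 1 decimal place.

-25.2 per mil

δ₀ = (0.0110752/0.0112370 − 1)×1000 = (0.985601 − 1)×1000 = -14.399 per mil
α − 1 = ε/1000 = 0.0128
f^(α−1) = 0.424^(0.0128) = 0.989077
δ_res = (-14.399 + 1000) × 0.989077 − 1000 = 974.836 − 1000 = -25.16 per mil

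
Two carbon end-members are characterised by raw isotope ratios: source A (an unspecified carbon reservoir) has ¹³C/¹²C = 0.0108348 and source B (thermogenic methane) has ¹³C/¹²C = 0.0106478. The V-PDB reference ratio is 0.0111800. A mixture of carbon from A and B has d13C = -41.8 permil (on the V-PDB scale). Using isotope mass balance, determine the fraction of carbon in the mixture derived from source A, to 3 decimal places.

0.347

δ_A = (0.0108348/0.0111800 − 1)×1000 = (0.969123 − 1)×1000 = -30.877 permil
δ_B = (0.0106478/0.0111800 − 1)×1000 = (0.952397 − 1)×1000 = -47.603 permil
f_A = (δ_mix − δ_B)/(δ_A − δ_B) = (-41.8 − (-47.603))/(-30.877 − (-47.603))
f_A = 5.803 / 16.726 = 0.3469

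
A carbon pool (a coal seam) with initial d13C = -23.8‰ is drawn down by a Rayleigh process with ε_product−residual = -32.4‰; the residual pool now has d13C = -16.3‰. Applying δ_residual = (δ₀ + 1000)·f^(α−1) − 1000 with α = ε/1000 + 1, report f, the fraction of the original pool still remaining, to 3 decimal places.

0.790

α − 1 = ε/1000 = -0.0324
(δ_res + 1000)/(δ₀ + 1000) = (-16.3 + 1000)/(-23.8 + 1000) = 983.7/976.2 = 1.007683
f = 1.007683^(1/-0.0324) = exp(ln(1.007683)/-0.0324) = exp(0.00765/-0.0324)
f = exp(-0.2362) = 0.7896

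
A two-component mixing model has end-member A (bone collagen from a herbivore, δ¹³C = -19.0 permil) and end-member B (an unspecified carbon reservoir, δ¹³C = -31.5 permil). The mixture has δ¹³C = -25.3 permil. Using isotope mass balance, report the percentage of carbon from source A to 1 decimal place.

49.6%

δ_mix = f_A·δ_A + (1 − f_A)·δ_B  ⇒  f_A = (δ_mix − δ_B)/(δ_A − δ_B)
f_A = (-25.3 − (-31.5)) / (-19.0 − (-31.5))
f_A = 6.2 / 12.5 = 0.4960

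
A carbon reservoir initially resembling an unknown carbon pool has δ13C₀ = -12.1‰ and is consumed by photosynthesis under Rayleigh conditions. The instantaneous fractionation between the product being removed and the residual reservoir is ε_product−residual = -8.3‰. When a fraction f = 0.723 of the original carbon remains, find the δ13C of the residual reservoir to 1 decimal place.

Rayleigh residual: δ_res = (δ₀ + 1000)·f^(α−1) − 1000
α = ε/1000 + 1 = 0.99170, so α − 1 = -0.00830
f^(α−1) = 0.723^(-0.00830) = 1.002696
δ_res = (-12.1 + 1000) × 1.002696 − 1000 = 990.563 − 1000 = -9.44‰

-9.4‰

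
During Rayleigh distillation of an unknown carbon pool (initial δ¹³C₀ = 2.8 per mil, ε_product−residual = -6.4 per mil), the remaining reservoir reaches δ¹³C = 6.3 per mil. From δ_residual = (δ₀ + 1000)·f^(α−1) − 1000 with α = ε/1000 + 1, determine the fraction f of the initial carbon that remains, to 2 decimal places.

0.58

α − 1 = ε/1000 = -0.0064
(δ_res + 1000)/(δ₀ + 1000) = (6.3 + 1000)/(2.8 + 1000) = 1006.3/1002.8 = 1.003490
f = 1.003490^(1/-0.0064) = exp(ln(1.003490)/-0.0064) = exp(0.00348/-0.0064)
f = exp(-0.5444) = 0.5802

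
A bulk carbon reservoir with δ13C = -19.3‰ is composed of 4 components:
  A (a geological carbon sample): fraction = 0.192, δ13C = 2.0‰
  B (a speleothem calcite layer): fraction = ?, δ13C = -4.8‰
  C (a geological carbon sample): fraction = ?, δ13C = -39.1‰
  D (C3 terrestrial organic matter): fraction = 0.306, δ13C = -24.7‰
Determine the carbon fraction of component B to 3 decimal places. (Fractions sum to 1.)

Let f_B and f_C be the unknown fractions; fractions sum to 1 so f_B + f_C = 0.502.
Mass balance: Σ fᵢ·δᵢ = δ_bulk ⇒ f_B·(-4.8) + f_C·(-39.1) = -19.3 − (-7.174) = -12.126
Substitute f_C = 0.502 − f_B:
f_B·(-4.8 − -39.1) = -12.126 − 0.502×(-39.1) = 7.502
f_B = 7.502 / 34.3 = 0.2187

0.219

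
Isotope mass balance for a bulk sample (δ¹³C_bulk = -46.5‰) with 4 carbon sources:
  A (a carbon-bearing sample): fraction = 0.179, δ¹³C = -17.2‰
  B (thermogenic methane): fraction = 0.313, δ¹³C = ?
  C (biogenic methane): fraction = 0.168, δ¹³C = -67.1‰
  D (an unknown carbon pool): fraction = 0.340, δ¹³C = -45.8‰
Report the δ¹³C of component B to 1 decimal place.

Isotope mass balance: δ_bulk = Σ fᵢ·δᵢ.
-46.5 = 0.179×(-17.2) + 0.313×δ_B + 0.168×(-67.1) + 0.340×(-45.8)
0.313·δ_B = -46.5 − (-29.924) = -16.576
δ_B = -16.576 / 0.313 = -52.96‰

-53.0‰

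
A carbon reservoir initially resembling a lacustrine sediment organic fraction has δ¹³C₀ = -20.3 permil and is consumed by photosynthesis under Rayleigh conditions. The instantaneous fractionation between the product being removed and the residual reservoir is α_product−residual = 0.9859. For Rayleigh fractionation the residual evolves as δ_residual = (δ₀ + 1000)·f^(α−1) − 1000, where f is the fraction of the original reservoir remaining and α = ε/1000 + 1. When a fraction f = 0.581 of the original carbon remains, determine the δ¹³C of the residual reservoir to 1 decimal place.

Rayleigh residual: δ_res = (δ₀ + 1000)·f^(α−1) − 1000
α − 1 = -0.01410
f^(α−1) = 0.581^(-0.01410) = 1.007686
δ_res = (-20.3 + 1000) × 1.007686 − 1000 = 987.230 − 1000 = -12.77 permil

-12.8 permil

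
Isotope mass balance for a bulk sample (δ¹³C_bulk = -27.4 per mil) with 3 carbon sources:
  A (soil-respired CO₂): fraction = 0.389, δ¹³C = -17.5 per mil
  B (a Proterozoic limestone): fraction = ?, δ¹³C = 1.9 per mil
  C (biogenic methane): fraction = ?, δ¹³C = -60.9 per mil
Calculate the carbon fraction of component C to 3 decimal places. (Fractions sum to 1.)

Let f_C and f_B be the unknown fractions; fractions sum to 1 so f_C + f_B = 0.611.
Mass balance: Σ fᵢ·δᵢ = δ_bulk ⇒ f_C·(-60.9) + f_B·(1.9) = -27.4 − (-6.808) = -20.592
Substitute f_B = 0.611 − f_C:
f_C·(-60.9 − 1.9) = -20.592 − 0.611×(1.9) = -21.753
f_C = -21.753 / -62.8 = 0.3464

0.346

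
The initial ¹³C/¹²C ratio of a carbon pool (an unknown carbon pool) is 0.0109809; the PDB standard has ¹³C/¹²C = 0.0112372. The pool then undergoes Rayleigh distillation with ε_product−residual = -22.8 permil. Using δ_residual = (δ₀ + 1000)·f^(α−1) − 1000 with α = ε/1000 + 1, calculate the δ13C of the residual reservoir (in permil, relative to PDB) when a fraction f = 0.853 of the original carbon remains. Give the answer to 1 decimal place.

δ₀ = (0.0109809/0.0112372 − 1)×1000 = (0.977192 − 1)×1000 = -22.808 permil
α − 1 = ε/1000 = -0.0228
f^(α−1) = 0.853^(-0.0228) = 1.003632
δ_res = (-22.808 + 1000) × 1.003632 − 1000 = 980.741 − 1000 = -19.26 permil

-19.3 permil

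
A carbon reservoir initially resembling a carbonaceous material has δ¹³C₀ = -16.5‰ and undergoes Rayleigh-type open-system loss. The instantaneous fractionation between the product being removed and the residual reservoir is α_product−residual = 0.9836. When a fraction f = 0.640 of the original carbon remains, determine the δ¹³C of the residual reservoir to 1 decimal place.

Rayleigh residual: δ_res = (δ₀ + 1000)·f^(α−1) − 1000
α − 1 = -0.01640
f^(α−1) = 0.640^(-0.01640) = 1.007346
δ_res = (-16.5 + 1000) × 1.007346 − 1000 = 990.725 − 1000 = -9.28‰

-9.3‰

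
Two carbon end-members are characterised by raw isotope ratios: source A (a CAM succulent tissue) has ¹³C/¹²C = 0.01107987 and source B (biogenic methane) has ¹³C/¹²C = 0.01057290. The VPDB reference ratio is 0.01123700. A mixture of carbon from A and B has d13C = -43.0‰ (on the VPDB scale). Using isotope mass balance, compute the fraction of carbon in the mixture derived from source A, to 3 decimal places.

δ_A = (0.01107987/0.01123700 − 1)×1000 = (0.986017 − 1)×1000 = -13.983‰
δ_B = (0.01057290/0.01123700 − 1)×1000 = (0.940901 − 1)×1000 = -59.099‰
f_A = (δ_mix − δ_B)/(δ_A − δ_B) = (-43.0 − (-59.099))/(-13.983 − (-59.099))
f_A = 16.099 / 45.116 = 0.3568

0.357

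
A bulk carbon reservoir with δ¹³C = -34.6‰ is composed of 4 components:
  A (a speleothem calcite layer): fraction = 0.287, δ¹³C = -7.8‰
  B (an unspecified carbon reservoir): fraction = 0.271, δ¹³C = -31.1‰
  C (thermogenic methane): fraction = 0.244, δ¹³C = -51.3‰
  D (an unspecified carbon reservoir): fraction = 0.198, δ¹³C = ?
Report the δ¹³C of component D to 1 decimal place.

Isotope mass balance: δ_bulk = Σ fᵢ·δᵢ.
-34.6 = 0.287×(-7.8) + 0.271×(-31.1) + 0.244×(-51.3) + 0.198×δ_D
0.198·δ_D = -34.6 − (-23.184) = -11.416
δ_D = -11.416 / 0.198 = -57.66‰

-57.7‰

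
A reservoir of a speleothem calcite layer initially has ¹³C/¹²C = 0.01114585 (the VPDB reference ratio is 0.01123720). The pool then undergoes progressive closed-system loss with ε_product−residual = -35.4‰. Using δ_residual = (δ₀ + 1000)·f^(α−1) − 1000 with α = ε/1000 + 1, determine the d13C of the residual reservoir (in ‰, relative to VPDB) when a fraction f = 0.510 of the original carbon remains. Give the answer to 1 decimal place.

15.8‰

δ₀ = (0.01114585/0.01123720 − 1)×1000 = (0.991871 − 1)×1000 = -8.129‰
α − 1 = ε/1000 = -0.0354
f^(α−1) = 0.510^(-0.0354) = 1.024123
δ_res = (-8.129 + 1000) × 1.024123 − 1000 = 1015.797 − 1000 = 15.80‰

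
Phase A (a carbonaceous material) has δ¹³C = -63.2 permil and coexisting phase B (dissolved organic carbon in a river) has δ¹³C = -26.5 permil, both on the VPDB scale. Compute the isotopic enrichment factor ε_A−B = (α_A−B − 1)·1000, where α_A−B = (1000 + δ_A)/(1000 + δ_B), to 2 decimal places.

α_A−B = (1000 + -63.2) / (1000 + -26.5) = 936.8 / 973.5 = 0.962301
ε_A−B = (0.962301 − 1) × 1000 = -37.699 permil
(The approximation ε ≈ δ_A − δ_B would give -36.7 permil.)

-37.70 permil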